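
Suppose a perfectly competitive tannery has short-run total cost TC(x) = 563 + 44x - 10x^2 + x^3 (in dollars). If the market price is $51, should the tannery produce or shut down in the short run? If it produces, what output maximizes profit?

Produce at x = 7

From TC, MC = TC'(x) = 44 - 20x + 3x^2 and AVC = VC/x = 44 - 10x + x^2.
The AVC parabola has its vertex at x = 10/2 = 5, where AVC = 44 - 10·5 + 5^2 = $19.
P = $51 exceeds min AVC = $19, so the firm stays open.
Solving P = MC: -7 - 20x + 3x^2 = 0 ⇒ x = -1/3 or 7. On the upward-sloping branch, x* = 7.
Check: AVC at x = 7 is $23 ≤ P, so revenue covers variable cost.
Profit = P·x − TC = 51·7 − 724 = -$367, a loss, but smaller than the $563 fixed cost the firm would lose by shutting down.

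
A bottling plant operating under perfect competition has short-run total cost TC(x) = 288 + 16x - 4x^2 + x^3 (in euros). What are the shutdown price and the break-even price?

Shutdown price = min AVC. AVC = 16 - 4x + x^2, with vertex at x = 2 and minimum €12.
ATC = 288/x + 16 - 4x + x^2. Setting dATC/dx = −288/x^2 − 4 + 2x = 0 gives x = 6 (since 2·6^3 − 4·6^2 = 288).
min ATC = 288/6 + 16 − 4·6 + 6^2 = €76. That is the break-even price.
Between these two prices the firm operates at a loss; above €76 it earns a profit.

Shutdown price = €12; break-even price = €76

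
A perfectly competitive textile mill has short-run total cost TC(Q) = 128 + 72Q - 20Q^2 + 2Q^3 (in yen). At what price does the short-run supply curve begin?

The firm shuts down when price falls below the minimum of average variable cost. AVC = VC/Q = 72 - 20Q + 2Q^2.
At the minimum of AVC, MC = AVC. MC = 72 - 40Q + 6Q^2; setting MC = AVC gives 4Q^2 - 20Q = 0, so Q = 5. min AVC = 22.
For P < ¥22 the firm produces nothing.

¥22 per unit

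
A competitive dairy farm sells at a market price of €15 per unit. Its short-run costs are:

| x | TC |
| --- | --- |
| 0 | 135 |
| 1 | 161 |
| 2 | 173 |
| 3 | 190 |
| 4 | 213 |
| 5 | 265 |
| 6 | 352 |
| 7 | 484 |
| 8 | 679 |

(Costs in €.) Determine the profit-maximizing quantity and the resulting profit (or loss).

Profit at each row (π = 15x − TC): x=0: -135; x=1: -146; x=2: -143; x=3: -145; x=4: -153; x=5: -190; x=6: -262; x=7: -379; x=8: -559.
Profit is highest at x = 0. Equivalently, the lowest AVC in the table is 55/3 ≈ €18.33 at x = 3, and P = €15 falls below it — price never covers variable cost, so the firm shuts down and loses only its fixed cost.

x = 0 (shut down); profit = -€135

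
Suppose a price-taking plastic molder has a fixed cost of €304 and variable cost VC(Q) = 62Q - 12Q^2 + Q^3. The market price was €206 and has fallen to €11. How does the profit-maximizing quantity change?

MC = 62 - 24Q + 3Q^2; the shutdown threshold is min AVC = €26 (at Q = 6).
With P = €206 above the shutdown price, P = MC gives Q = 12.
At P = €11 < min AVC = €26, price no longer covers variable cost at any output, so the firm shuts down: Q = 0.

Output falls from 12 to 0 (the firm shuts down)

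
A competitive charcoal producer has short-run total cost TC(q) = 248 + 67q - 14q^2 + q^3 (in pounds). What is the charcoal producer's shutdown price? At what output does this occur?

£18 per unit, at q = 7

Short-run supply begins at min AVC. From VC = 67q - 14q^2 + q^3, AVC = 67 - 14q + q^2.
At the minimum of AVC, MC = AVC. MC = 67 - 28q + 3q^2; setting MC = AVC gives 2q^2 - 14q = 0, so q = 7. min AVC = 18.
So the shutdown price is £18.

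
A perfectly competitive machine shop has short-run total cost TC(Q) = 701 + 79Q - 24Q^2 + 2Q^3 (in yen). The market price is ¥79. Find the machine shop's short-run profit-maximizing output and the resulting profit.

AVC = 79 - 24Q + 2Q^2; min AVC = ¥7 at Q = 6. Since P = ¥79 ≥ min AVC, the firm produces.
With MC = 79 - 48Q + 6Q^2, P = MC on the upward-sloping part at Q* = 8.
TR = 79·8 = 632. TC = 701 + 120 = 821. Profit = 632 − 821 = -¥189.
Shutting down would mean losing the fixed cost of ¥701, so operating at a loss of ¥189 is better by ¥512.

Profit = -¥189 at Q = 8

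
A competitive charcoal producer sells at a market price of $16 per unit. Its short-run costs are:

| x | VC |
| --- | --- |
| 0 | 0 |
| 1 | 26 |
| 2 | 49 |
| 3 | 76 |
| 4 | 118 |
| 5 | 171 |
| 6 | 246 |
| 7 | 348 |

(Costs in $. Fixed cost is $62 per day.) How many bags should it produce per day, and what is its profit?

x = 0 (shut down); profit = -$62

Compute π = P·x − TC at each output: x=0: -62; x=1: -72; x=2: -79; x=3: -90; x=4: -116; x=5: -153; x=6: -212; x=7: -298.
Profit is highest at x = 0. Equivalently, the lowest AVC in the table is 49/2 ≈ $24.50 at x = 2, and P = $16 falls below it — price never covers variable cost, so the firm shuts down and loses only its fixed cost.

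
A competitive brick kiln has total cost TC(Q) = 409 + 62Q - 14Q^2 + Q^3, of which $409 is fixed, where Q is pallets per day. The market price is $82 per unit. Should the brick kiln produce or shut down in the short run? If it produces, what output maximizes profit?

Produce at Q = 10

Variable cost is VC = 62Q - 14Q^2 + Q^3, so AVC = VC/Q = 62 - 14Q + Q^2 and MC = dTC/dQ = 62 - 28Q + 3Q^2.
AVC hits its minimum where MC = AVC, at Q = 7, giving min AVC = 62 - 14·7 + 7^2 = $13.
Since P = $82 ≥ min AVC = $13, price covers variable cost and the firm should produce.
Solving P = MC: -20 - 28Q + 3Q^2 = 0 ⇒ Q = -2/3 or 10. On the upward-sloping branch, Q* = 10.
Check: AVC at Q = 10 is $22 ≤ P, so revenue covers variable cost.
Profit = P·Q − TC = 82·10 − 629 = $191.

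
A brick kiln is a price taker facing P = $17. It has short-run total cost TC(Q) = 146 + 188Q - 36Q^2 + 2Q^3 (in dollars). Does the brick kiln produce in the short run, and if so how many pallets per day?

Shut down

Strip out fixed cost: VC = 188Q - 36Q^2 + 2Q^3. Then AVC = 188 - 36Q + 2Q^2 and MC = 188 - 72Q + 6Q^2.
The AVC parabola has its vertex at Q = 36/4 = 9, where AVC = 188 - 36·9 + 2·9^2 = $26.
With P < min AVC ($17 < $26), every unit sold adds to the loss.
Shutting down limits the loss to fixed cost, $146.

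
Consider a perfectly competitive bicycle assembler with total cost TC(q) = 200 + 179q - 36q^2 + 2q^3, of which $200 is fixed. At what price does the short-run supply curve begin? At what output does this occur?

$17 per unit, at q = 9

Short-run supply begins at min AVC. From VC = 179q - 36q^2 + 2q^3, AVC = 179 - 36q + 2q^2.
dAVC/dq = -36 + 4q = 0 gives q = 9. min AVC = 179 - 36·9 + 2·9^2 = 17.
For P < $17 the firm produces nothing.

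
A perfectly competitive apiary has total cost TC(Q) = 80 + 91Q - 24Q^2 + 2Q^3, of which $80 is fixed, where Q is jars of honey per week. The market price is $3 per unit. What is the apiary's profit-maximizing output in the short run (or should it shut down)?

Shut down

Strip out fixed cost: VC = 91Q - 24Q^2 + 2Q^3. Then AVC = 91 - 24Q + 2Q^2 and MC = 91 - 48Q + 6Q^2.
AVC is minimized where dAVC/dQ = -24 + 4Q = 0, at Q = 6; min AVC = 91 - 24·6 + 2·6^2 = $19.
With P < min AVC ($3 < $19), every unit sold adds to the loss.
The firm minimizes its loss by shutting down and losing only its fixed cost of $80.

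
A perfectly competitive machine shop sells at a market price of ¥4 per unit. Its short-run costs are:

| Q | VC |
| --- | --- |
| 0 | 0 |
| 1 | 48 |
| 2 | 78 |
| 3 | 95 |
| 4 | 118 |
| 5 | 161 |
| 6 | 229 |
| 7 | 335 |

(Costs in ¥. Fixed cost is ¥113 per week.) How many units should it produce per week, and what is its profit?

Compute π = P·Q − TC at each output: Q=0: -113; Q=1: -157; Q=2: -183; Q=3: -196; Q=4: -215; Q=5: -254; Q=6: -318; Q=7: -420.
Profit is highest at Q = 0. Equivalently, the lowest AVC in the table is 118/4 ≈ ¥29.50 at Q = 4, and P = ¥4 falls below it — price never covers variable cost, so the firm shuts down and loses only its fixed cost.

Q = 0 (shut down); profit = -¥113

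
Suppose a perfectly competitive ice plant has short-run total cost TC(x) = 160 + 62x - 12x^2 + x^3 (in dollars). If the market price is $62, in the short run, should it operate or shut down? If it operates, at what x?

Produce at x = 8

Variable cost is VC = 62x - 12x^2 + x^3, so AVC = VC/x = 62 - 12x + x^2 and MC = dTC/dx = 62 - 24x + 3x^2.
AVC hits its minimum where MC = AVC, at x = 6, giving min AVC = 62 - 12·6 + 6^2 = $26.
Since P = $62 ≥ min AVC = $26, price covers variable cost and the firm should produce.
P = MC gives -24x + 3x^2 = 0, with roots 0 and 8. Take the larger (rising MC): x* = 8.
Check: AVC at x = 8 is $30 ≤ P, so revenue covers variable cost.
Profit = P·x − TC = 62·8 − 400 = $96.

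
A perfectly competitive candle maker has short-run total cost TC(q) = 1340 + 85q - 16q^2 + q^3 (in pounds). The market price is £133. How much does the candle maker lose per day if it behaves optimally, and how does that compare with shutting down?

Profit = -£188 at q = 12

AVC = 85 - 16q + q^2 has its minimum £21 at q = 8; price £133 clears that bar, so the firm operates.
MC = 85 - 32q + 3q^2. Setting P = MC and taking the root on the rising branch gives q* = 12.
TR = 133·12 = 1596. TC = 1340 + 444 = 1784. Profit = 1596 − 1784 = -£188.
By producing, the firm covers all variable cost plus £1152 of fixed cost; shutting down would lose the full £1340.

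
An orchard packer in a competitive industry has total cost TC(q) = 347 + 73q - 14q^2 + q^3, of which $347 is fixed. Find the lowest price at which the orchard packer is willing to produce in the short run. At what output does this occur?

$24 per unit, at q = 7

The firm shuts down when price falls below the minimum of average variable cost. AVC = VC/q = 73 - 14q + q^2.
At the minimum of AVC, MC = AVC. MC = 73 - 28q + 3q^2; setting MC = AVC gives 2q^2 - 14q = 0, so q = 7. min AVC = 24.
The firm shuts down for any P below $24.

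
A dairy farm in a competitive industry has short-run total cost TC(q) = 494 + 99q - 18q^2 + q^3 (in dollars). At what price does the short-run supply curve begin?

$18 per unit

Short-run supply begins at min AVC. From VC = 99q - 18q^2 + q^3, AVC = 99 - 18q + q^2.
At the minimum of AVC, MC = AVC. MC = 99 - 36q + 3q^2; setting MC = AVC gives 2q^2 - 18q = 0, so q = 9. min AVC = 18.
So the shutdown price is $18.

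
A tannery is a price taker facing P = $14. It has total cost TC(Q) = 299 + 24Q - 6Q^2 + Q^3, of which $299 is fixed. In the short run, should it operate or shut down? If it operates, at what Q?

From TC, MC = TC'(Q) = 24 - 12Q + 3Q^2 and AVC = VC/Q = 24 - 6Q + Q^2.
AVC hits its minimum where MC = AVC, at Q = 3, giving min AVC = 24 - 6·3 + 3^2 = $15.
With P < min AVC ($14 < $15), every unit sold adds to the loss.
Shutting down limits the loss to fixed cost, $299.

Shut down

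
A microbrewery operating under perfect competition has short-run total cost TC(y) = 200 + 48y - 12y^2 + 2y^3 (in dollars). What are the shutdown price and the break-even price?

Shutdown price = $30; break-even price = $78

Shutdown price = min AVC. AVC = 48 - 12y + 2y^2, with vertex at y = 3 and minimum $30.
ATC = 200/y + 48 - 12y + 2y^2. Setting dATC/dy = −200/y^2 − 12 + 4y = 0 gives y = 5 (since 4·5^3 − 12·5^2 = 200).
min ATC = 200/5 + 48 − 12·5 + 2·5^2 = $78. That is the break-even price.
Between these two prices the firm operates at a loss; above $78 it earns a profit.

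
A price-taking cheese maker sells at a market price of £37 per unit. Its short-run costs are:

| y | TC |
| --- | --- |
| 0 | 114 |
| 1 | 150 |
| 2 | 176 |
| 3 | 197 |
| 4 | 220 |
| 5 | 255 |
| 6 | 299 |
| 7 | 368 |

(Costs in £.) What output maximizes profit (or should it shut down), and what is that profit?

y = 5; profit = -£70

Profit at each row (π = 37y − TC): y=0: -114; y=1: -113; y=2: -102; y=3: -86; y=4: -72; y=5: -70; y=6: -77; y=7: -109.
Profit is maximized at y = 5. AVC there is 141/5 = £28.20 ≤ P, so producing beats shutting down (which would give -£114).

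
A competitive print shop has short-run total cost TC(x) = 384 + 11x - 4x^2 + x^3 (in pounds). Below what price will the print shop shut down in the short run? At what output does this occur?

£7 per unit, at x = 2

The shutdown price is the minimum of AVC. VC = 11x - 4x^2 + x^3, so AVC = 11 - 4x + x^2.
At the minimum of AVC, MC = AVC. MC = 11 - 8x + 3x^2; setting MC = AVC gives 2x^2 - 4x = 0, so x = 2. min AVC = 7.
So the shutdown price is £7.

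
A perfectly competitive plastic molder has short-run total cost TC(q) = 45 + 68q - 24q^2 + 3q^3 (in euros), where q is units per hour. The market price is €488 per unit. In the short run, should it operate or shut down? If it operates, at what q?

Variable cost is VC = 68q - 24q^2 + 3q^3, so AVC = VC/q = 68 - 24q + 3q^2 and MC = dTC/dq = 68 - 48q + 9q^2.
AVC is minimized where dAVC/dq = -24 + 6q = 0, at q = 4; min AVC = 68 - 24·4 + 3·4^2 = €20.
Because €488 ≥ €20, revenue can cover variable cost; the firm operates.
Set P = MC: 488 = 68 - 48q + 9q^2 → -420 - 48q + 9q^2 = 0. The roots are q = -14/3 and q = 10; the profit-maximizing output is on the rising part of MC, so q* = 10.
Check: AVC at q = 10 is €128 ≤ P, so revenue covers variable cost.
Profit = P·q − TC = 488·10 − 1325 = €3555.

Produce at q = 10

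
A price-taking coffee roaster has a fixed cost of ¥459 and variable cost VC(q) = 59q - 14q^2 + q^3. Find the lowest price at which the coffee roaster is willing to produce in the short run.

The shutdown price is the minimum of AVC. VC = 59q - 14q^2 + q^3, so AVC = 59 - 14q + q^2.
At the minimum of AVC, MC = AVC. MC = 59 - 28q + 3q^2; setting MC = AVC gives 2q^2 - 14q = 0, so q = 7. min AVC = 10.
The firm shuts down for any P below ¥10.

¥10 per unit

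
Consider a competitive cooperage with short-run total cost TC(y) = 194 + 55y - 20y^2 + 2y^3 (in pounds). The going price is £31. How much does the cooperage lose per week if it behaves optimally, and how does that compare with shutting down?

Profit = -£50 at y = 6

AVC = 55 - 20y + 2y^2 has its minimum £5 at y = 5; price £31 clears that bar, so the firm operates.
MC = 55 - 40y + 6y^2. Setting P = MC and taking the root on the rising branch gives y* = 6.
TR = 31·6 = 186. TC = 194 + 42 = 236. Profit = 186 − 236 = -£50.
By producing, the firm covers all variable cost plus £144 of fixed cost; shutting down would lose the full £194.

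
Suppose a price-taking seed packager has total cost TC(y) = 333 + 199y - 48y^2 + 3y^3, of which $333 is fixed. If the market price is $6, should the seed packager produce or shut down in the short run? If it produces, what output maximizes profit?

Strip out fixed cost: VC = 199y - 48y^2 + 3y^3. Then AVC = 199 - 48y + 3y^2 and MC = 199 - 96y + 9y^2.
AVC hits its minimum where MC = AVC, at y = 8, giving min AVC = 199 - 48·8 + 3·8^2 = $7.
P = $6 lies below min AVC = $7; no output level covers variable cost.
The firm minimizes its loss by shutting down and losing only its fixed cost of $333.

Shut down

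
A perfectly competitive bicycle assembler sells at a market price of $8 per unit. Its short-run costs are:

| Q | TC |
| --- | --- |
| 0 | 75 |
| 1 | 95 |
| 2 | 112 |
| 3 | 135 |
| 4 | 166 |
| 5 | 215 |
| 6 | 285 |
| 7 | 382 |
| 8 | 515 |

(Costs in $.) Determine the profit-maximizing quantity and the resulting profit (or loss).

Q = 0 (shut down); profit = -$75

Tabulate TR − TC: Q=0: -75; Q=1: -87; Q=2: -96; Q=3: -111; Q=4: -134; Q=5: -175; Q=6: -237; Q=7: -326; Q=8: -451.
Profit is highest at Q = 0. Equivalently, the lowest AVC in the table is 37/2 ≈ $18.50 at Q = 2, and P = $8 falls below it — price never covers variable cost, so the firm shuts down and loses only its fixed cost.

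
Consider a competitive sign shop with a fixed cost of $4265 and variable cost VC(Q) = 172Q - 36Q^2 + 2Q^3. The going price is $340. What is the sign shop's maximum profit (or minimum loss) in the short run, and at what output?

AVC = 172 - 36Q + 2Q^2 has its minimum $10 at Q = 9; price $340 clears that bar, so the firm operates.
With MC = 172 - 72Q + 6Q^2, P = MC on the upward-sloping part at Q* = 14.
TR = 340·14 = 4760. TC = 4265 + 840 = 5105. Profit = 4760 − 5105 = -$345.
By producing, the firm covers all variable cost plus $3920 of fixed cost; shutting down would lose the full $4265.

Profit = -$345 at Q = 14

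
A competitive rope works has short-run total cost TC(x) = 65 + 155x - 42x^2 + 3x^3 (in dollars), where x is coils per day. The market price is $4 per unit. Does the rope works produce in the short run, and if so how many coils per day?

Shut down

From TC, MC = TC'(x) = 155 - 84x + 9x^2 and AVC = VC/x = 155 - 42x + 3x^2.
The AVC parabola has its vertex at x = 42/6 = 7, where AVC = 155 - 42·7 + 3·7^2 = $8.
P = $4 lies below min AVC = $8; no output level covers variable cost.
Best response: produce nothing and absorb the $65 fixed cost.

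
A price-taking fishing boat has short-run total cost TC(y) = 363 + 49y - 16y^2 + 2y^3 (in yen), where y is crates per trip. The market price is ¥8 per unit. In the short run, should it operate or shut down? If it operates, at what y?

Shut down

Variable cost is VC = 49y - 16y^2 + 2y^3, so AVC = VC/y = 49 - 16y + 2y^2 and MC = dTC/dy = 49 - 32y + 6y^2.
The AVC parabola has its vertex at y = 16/4 = 4, where AVC = 49 - 16·4 + 2·4^2 = ¥17.
P = ¥8 lies below min AVC = ¥17; no output level covers variable cost.
Best response: produce nothing and absorb the ¥363 fixed cost.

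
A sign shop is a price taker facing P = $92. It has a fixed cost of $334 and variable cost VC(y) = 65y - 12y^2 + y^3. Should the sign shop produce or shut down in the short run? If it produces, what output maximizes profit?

Produce at y = 9

Variable cost is VC = 65y - 12y^2 + y^3, so AVC = VC/y = 65 - 12y + y^2 and MC = dTC/dy = 65 - 24y + 3y^2.
AVC is minimized where dAVC/dy = -12 + 2y = 0, at y = 6; min AVC = 65 - 12·6 + 6^2 = $29.
P = $92 exceeds min AVC = $29, so the firm stays open.
Solving P = MC: -27 - 24y + 3y^2 = 0 ⇒ y = -1 or 9. On the upward-sloping branch, y* = 9.
Check: AVC at y = 9 is $38 ≤ P, so revenue covers variable cost.
Profit = P·y − TC = 92·9 − 676 = $152.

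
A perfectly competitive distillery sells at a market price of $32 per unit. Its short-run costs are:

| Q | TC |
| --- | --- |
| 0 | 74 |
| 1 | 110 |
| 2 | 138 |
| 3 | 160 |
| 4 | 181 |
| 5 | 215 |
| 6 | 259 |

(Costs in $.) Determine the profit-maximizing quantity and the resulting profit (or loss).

Q = 4; profit = -$53

Compute π = P·Q − TC at each output: Q=0: -74; Q=1: -78; Q=2: -74; Q=3: -64; Q=4: -53; Q=5: -55; Q=6: -67.
Profit is maximized at Q = 4. AVC there is 107/4 = $26.75 ≤ P, so producing beats shutting down (which would give -$74).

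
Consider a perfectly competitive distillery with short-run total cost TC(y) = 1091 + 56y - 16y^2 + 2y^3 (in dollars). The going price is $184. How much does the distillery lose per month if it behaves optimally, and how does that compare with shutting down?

AVC = 56 - 16y + 2y^2; min AVC = $24 at y = 4. Since P = $184 ≥ min AVC, the firm produces.
With MC = 56 - 32y + 6y^2, P = MC on the upward-sloping part at y* = 8.
TR = 184·8 = 1472. TC = 1091 + 448 = 1539. Profit = 1472 − 1539 = -$67.
That loss of $67 beats the $1091 the firm would lose by shutting down; producing recovers $1024 of fixed cost.

Profit = -$67 at y = 8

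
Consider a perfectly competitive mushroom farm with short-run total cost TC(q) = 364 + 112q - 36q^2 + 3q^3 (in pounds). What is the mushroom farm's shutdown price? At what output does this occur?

£4 per unit, at q = 6

Short-run supply begins at min AVC. From VC = 112q - 36q^2 + 3q^3, AVC = 112 - 36q + 3q^2.
At the minimum of AVC, MC = AVC. MC = 112 - 72q + 9q^2; setting MC = AVC gives 6q^2 - 36q = 0, so q = 6. min AVC = 4.
So the shutdown price is £4.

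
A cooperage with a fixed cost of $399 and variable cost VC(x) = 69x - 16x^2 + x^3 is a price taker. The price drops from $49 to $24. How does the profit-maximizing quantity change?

AVC = 69 - 16x + x^2, minimized at x = 8 where min AVC = $5. MC = 69 - 32x + 3x^2.
At P = $49 ≥ min AVC, set P = MC on the rising branch: x = 10.
At P = $24 ≥ min AVC, set P = MC: x = 9. The firm stays open but cuts output.

Output falls from 10 to 9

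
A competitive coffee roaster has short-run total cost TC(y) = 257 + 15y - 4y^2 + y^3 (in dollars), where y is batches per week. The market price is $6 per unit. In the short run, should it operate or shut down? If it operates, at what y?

Strip out fixed cost: VC = 15y - 4y^2 + y^3. Then AVC = 15 - 4y + y^2 and MC = 15 - 8y + 3y^2.
AVC is minimized where dAVC/dy = -4 + 2y = 0, at y = 2; min AVC = 15 - 4·2 + 2^2 = $11.
Since P = $6 < min AVC = $11, price fails to cover variable cost at any output.
Shutting down limits the loss to fixed cost, $257.

Shut down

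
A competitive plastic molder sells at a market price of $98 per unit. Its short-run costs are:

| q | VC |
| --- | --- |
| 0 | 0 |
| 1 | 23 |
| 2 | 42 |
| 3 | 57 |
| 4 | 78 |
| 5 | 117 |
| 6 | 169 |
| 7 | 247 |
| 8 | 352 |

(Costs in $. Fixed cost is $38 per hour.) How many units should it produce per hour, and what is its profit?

q = 7; profit = $401

Tabulate TR − TC: q=0: -38; q=1: 37; q=2: 116; q=3: 199; q=4: 276; q=5: 335; q=6: 381; q=7: 401; q=8: 394.
Profit is maximized at q = 7. AVC there is 247/7 = $35.29 ≤ P, so producing beats shutting down (which would give -$38).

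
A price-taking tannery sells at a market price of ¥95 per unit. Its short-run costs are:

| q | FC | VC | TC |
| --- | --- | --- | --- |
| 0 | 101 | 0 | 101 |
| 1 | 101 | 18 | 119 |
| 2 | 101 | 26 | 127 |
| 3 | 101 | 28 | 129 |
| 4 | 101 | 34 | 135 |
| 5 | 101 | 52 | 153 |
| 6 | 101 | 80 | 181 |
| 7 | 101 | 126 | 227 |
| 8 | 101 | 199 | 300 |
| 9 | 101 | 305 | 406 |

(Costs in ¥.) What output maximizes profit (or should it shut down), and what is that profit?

Compute π = P·q − TC at each output: q=0: -101; q=1: -24; q=2: 63; q=3: 156; q=4: 245; q=5: 322; q=6: 389; q=7: 438; q=8: 460; q=9: 449.
Profit is maximized at q = 8. AVC there is 199/8 = ¥24.88 ≤ P, so producing beats shutting down (which would give -¥101).

q = 8; profit = ¥460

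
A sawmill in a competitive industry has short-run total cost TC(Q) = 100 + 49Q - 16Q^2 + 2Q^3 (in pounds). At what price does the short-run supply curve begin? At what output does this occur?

Short-run supply begins at min AVC. From VC = 49Q - 16Q^2 + 2Q^3, AVC = 49 - 16Q + 2Q^2.
dAVC/dQ = -16 + 4Q = 0 gives Q = 4. min AVC = 49 - 16·4 + 2·4^2 = 17.
For P < £17 the firm produces nothing.

£17 per unit, at Q = 4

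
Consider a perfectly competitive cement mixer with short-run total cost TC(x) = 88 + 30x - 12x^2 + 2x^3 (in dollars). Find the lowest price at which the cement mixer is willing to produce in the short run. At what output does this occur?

$12 per unit, at x = 3

The shutdown price is the minimum of AVC. VC = 30x - 12x^2 + 2x^3, so AVC = 30 - 12x + 2x^2.
dAVC/dx = -12 + 4x = 0 gives x = 3. min AVC = 30 - 12·3 + 2·3^2 = 12.
The firm shuts down for any P below $12.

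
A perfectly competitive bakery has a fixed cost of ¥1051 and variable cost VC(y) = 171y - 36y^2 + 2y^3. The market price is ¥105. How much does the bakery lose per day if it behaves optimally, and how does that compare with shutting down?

AVC = 171 - 36y + 2y^2 has its minimum ¥9 at y = 9; price ¥105 clears that bar, so the firm operates.
With MC = 171 - 72y + 6y^2, P = MC on the upward-sloping part at y* = 11.
TR = 105·11 = 1155. TC = 1051 + 187 = 1238. Profit = 1155 − 1238 = -¥83.
By producing, the firm covers all variable cost plus ¥968 of fixed cost; shutting down would lose the full ¥1051.

Profit = -¥83 at y = 11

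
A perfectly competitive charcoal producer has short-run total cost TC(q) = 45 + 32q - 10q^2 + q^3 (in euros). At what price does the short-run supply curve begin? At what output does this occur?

The shutdown price is the minimum of AVC. VC = 32q - 10q^2 + q^3, so AVC = 32 - 10q + q^2.
At the minimum of AVC, MC = AVC. MC = 32 - 20q + 3q^2; setting MC = AVC gives 2q^2 - 10q = 0, so q = 5. min AVC = 7.
For P < €7 the firm produces nothing.

€7 per unit, at q = 5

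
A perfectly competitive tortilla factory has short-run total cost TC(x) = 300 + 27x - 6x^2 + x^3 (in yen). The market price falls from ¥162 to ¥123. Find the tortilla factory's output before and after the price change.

MC = 27 - 12x + 3x^2; the shutdown threshold is min AVC = ¥18 (at x = 3).
At P = ¥162 ≥ min AVC, set P = MC on the rising branch: x = 9.
At P = ¥123 ≥ min AVC, set P = MC: x = 8. The firm stays open but cuts output.

Output falls from 9 to 8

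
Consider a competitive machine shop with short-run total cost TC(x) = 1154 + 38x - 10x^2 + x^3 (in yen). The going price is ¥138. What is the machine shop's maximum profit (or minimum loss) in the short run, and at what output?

Profit = -¥154 at x = 10

AVC = 38 - 10x + x^2 has its minimum ¥13 at x = 5; price ¥138 clears that bar, so the firm operates.
With MC = 38 - 20x + 3x^2, P = MC on the upward-sloping part at x* = 10.
TR = 138·10 = 1380. TC = 1154 + 380 = 1534. Profit = 1380 − 1534 = -¥154.
Shutting down would mean losing the fixed cost of ¥1154, so operating at a loss of ¥154 is better by ¥1000.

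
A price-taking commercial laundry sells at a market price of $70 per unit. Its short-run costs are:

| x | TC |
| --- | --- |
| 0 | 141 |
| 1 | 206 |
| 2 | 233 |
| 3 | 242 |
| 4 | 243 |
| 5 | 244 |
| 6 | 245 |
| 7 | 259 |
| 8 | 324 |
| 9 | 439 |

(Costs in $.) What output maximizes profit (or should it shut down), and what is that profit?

Tabulate TR − TC: x=0: -141; x=1: -136; x=2: -93; x=3: -32; x=4: 37; x=5: 106; x=6: 175; x=7: 231; x=8: 236; x=9: 191.
Profit is maximized at x = 8. AVC there is 183/8 = $22.88 ≤ P, so producing beats shutting down (which would give -$141).

x = 8; profit = $236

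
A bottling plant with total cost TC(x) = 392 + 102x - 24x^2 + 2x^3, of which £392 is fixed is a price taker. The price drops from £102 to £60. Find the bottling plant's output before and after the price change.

MC = 102 - 48x + 6x^2; the shutdown threshold is min AVC = £30 (at x = 6).
At P = £102 ≥ min AVC, set P = MC on the rising branch: x = 8.
At P = £60 ≥ min AVC, set P = MC: x = 7. The firm stays open but cuts output.

Output falls from 8 to 7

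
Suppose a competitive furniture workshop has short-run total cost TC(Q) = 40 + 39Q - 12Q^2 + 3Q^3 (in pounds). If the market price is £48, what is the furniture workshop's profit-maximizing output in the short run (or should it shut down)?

Variable cost is VC = 39Q - 12Q^2 + 3Q^3, so AVC = VC/Q = 39 - 12Q + 3Q^2 and MC = dTC/dQ = 39 - 24Q + 9Q^2.
The AVC parabola has its vertex at Q = 12/6 = 2, where AVC = 39 - 12·2 + 3·2^2 = £27.
Because £48 ≥ £27, revenue can cover variable cost; the firm operates.
P = MC gives -9 - 24Q + 9Q^2 = 0, with roots -1/3 and 3. Take the larger (rising MC): Q* = 3.
Check: AVC at Q = 3 is £30 ≤ P, so revenue covers variable cost.
Profit = P·Q − TC = 48·3 − 130 = £14.

Produce at Q = 3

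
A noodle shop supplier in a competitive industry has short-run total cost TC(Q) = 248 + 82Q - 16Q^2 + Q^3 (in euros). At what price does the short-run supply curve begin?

€18 per unit

The firm shuts down when price falls below the minimum of average variable cost. AVC = VC/Q = 82 - 16Q + Q^2.
dAVC/dQ = -16 + 2Q = 0 gives Q = 8. min AVC = 82 - 16·8 + 8^2 = 18.
For P < €18 the firm produces nothing.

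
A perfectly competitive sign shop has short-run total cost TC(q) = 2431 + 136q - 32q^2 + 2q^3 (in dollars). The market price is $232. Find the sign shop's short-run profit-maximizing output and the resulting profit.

AVC = 136 - 32q + 2q^2; min AVC = $8 at q = 8. Since P = $232 ≥ min AVC, the firm produces.
With MC = 136 - 64q + 6q^2, P = MC on the upward-sloping part at q* = 12.
TR = 232·12 = 2784. TC = 2431 + 480 = 2911. Profit = 2784 − 2911 = -$127.
By producing, the firm covers all variable cost plus $2304 of fixed cost; shutting down would lose the full $2431.

Profit = -$127 at q = 12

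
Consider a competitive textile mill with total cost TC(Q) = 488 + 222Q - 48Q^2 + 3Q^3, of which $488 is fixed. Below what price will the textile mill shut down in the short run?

$30 per unit

The firm shuts down when price falls below the minimum of average variable cost. AVC = VC/Q = 222 - 48Q + 3Q^2.
At the minimum of AVC, MC = AVC. MC = 222 - 96Q + 9Q^2; setting MC = AVC gives 6Q^2 - 48Q = 0, so Q = 8. min AVC = 30.
For P < $30 the firm produces nothing.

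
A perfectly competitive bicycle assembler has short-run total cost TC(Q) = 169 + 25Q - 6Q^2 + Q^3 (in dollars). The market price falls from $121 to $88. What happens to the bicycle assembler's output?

Output falls from 8 to 7

AVC = 25 - 6Q + Q^2, minimized at Q = 3 where min AVC = $16. MC = 25 - 12Q + 3Q^2.
At P = $121 ≥ min AVC, set P = MC on the rising branch: Q = 8.
At P = $88 ≥ min AVC, set P = MC: Q = 7. The firm stays open but cuts output.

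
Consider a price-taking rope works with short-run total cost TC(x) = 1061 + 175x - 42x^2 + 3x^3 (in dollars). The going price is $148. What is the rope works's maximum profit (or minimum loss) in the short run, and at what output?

AVC = 175 - 42x + 3x^2 has its minimum $28 at x = 7; price $148 clears that bar, so the firm operates.
MC = 175 - 84x + 9x^2. Setting P = MC and taking the root on the rising branch gives x* = 9.
TR = 148·9 = 1332. TC = 1061 + 360 = 1421. Profit = 1332 − 1421 = -$89.
That loss of $89 beats the $1061 the firm would lose by shutting down; producing recovers $972 of fixed cost.

Profit = -$89 at x = 9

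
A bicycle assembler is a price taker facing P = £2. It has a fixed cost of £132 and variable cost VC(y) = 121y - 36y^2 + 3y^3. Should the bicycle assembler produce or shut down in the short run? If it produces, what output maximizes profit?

Shut down

Strip out fixed cost: VC = 121y - 36y^2 + 3y^3. Then AVC = 121 - 36y + 3y^2 and MC = 121 - 72y + 9y^2.
The AVC parabola has its vertex at y = 36/6 = 6, where AVC = 121 - 36·6 + 3·6^2 = £13.
P = £2 lies below min AVC = £13; no output level covers variable cost.
Best response: produce nothing and absorb the £132 fixed cost.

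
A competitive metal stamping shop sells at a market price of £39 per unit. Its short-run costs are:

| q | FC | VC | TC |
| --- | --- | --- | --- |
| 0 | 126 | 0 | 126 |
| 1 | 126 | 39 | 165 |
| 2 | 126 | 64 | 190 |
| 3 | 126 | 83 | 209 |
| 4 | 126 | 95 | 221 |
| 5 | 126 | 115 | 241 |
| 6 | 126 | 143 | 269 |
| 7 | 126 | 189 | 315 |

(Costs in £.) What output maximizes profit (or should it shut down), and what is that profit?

Profit at each row (π = 39q − TC): q=0: -126; q=1: -126; q=2: -112; q=3: -92; q=4: -65; q=5: -46; q=6: -35; q=7: -42.
Profit is maximized at q = 6. AVC there is 143/6 = £23.83 ≤ P, so producing beats shutting down (which would give -£126).

q = 6; profit = -£35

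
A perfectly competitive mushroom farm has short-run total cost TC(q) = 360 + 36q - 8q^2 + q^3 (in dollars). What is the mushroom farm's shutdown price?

$20 per unit

The firm shuts down when price falls below the minimum of average variable cost. AVC = VC/q = 36 - 8q + q^2.
At the minimum of AVC, MC = AVC. MC = 36 - 16q + 3q^2; setting MC = AVC gives 2q^2 - 8q = 0, so q = 4. min AVC = 20.
So the shutdown price is $20.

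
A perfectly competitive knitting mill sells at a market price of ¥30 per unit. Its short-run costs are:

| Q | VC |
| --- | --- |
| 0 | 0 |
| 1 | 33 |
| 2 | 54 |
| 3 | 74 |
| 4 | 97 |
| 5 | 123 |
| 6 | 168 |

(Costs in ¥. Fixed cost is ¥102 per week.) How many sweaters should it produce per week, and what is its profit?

Compute π = P·Q − TC at each output: Q=0: -102; Q=1: -105; Q=2: -96; Q=3: -86; Q=4: -79; Q=5: -75; Q=6: -90.
Profit is maximized at Q = 5. AVC there is 123/5 = ¥24.60 ≤ P, so producing beats shutting down (which would give -¥102).

Q = 5; profit = -¥75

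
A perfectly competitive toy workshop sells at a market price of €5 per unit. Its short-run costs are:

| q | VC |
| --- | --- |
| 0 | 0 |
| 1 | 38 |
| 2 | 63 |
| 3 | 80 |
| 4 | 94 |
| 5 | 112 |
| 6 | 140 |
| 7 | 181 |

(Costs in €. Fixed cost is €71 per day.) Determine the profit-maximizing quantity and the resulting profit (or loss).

q = 0 (shut down); profit = -€71

Profit at each row (π = 5q − TC): q=0: -71; q=1: -104; q=2: -124; q=3: -136; q=4: -145; q=5: -158; q=6: -181; q=7: -217.
Profit is highest at q = 0. Equivalently, the lowest AVC in the table is 112/5 ≈ €22.40 at q = 5, and P = €5 falls below it — price never covers variable cost, so the firm shuts down and loses only its fixed cost.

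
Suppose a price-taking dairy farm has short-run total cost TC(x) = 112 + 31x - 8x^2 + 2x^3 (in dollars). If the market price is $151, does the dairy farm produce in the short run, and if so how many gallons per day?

Produce at x = 6

From TC, MC = TC'(x) = 31 - 16x + 6x^2 and AVC = VC/x = 31 - 8x + 2x^2.
AVC is minimized where dAVC/dx = -8 + 4x = 0, at x = 2; min AVC = 31 - 8·2 + 2·2^2 = $23.
P = $151 exceeds min AVC = $23, so the firm stays open.
Set P = MC: 151 = 31 - 16x + 6x^2 → -120 - 16x + 6x^2 = 0. The roots are x = -10/3 and x = 6; the profit-maximizing output is on the rising part of MC, so x* = 6.
Check: AVC at x = 6 is $55 ≤ P, so revenue covers variable cost.
Profit = P·x − TC = 151·6 − 442 = $464.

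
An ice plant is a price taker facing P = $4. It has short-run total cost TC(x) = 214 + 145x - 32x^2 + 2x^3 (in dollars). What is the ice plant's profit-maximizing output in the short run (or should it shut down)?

Shut down

From TC, MC = TC'(x) = 145 - 64x + 6x^2 and AVC = VC/x = 145 - 32x + 2x^2.
AVC is minimized where dAVC/dx = -32 + 4x = 0, at x = 8; min AVC = 145 - 32·8 + 2·8^2 = $17.
P = $4 lies below min AVC = $17; no output level covers variable cost.
Shutting down limits the loss to fixed cost, $214.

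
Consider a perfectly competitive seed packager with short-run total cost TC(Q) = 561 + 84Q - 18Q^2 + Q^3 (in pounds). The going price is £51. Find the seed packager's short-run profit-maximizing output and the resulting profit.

AVC = 84 - 18Q + Q^2 has its minimum £3 at Q = 9; price £51 clears that bar, so the firm operates.
With MC = 84 - 36Q + 3Q^2, P = MC on the upward-sloping part at Q* = 11.
TR = 51·11 = 561. TC = 561 + 77 = 638. Profit = 561 − 638 = -£77.
That loss of £77 beats the £561 the firm would lose by shutting down; producing recovers £484 of fixed cost.

Profit = -£77 at Q = 11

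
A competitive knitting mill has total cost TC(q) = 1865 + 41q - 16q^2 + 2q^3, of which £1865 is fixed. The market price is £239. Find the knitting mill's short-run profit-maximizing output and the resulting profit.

Profit = -£245 at q = 9

AVC = 41 - 16q + 2q^2; min AVC = £9 at q = 4. Since P = £239 ≥ min AVC, the firm produces.
With MC = 41 - 32q + 6q^2, P = MC on the upward-sloping part at q* = 9.
TR = 239·9 = 2151. TC = 1865 + 531 = 2396. Profit = 2151 − 2396 = -£245.
By producing, the firm covers all variable cost plus £1620 of fixed cost; shutting down would lose the full £1865.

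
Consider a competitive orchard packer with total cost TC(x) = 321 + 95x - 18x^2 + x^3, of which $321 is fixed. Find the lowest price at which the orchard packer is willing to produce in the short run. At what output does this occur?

The shutdown price is the minimum of AVC. VC = 95x - 18x^2 + x^3, so AVC = 95 - 18x + x^2.
dAVC/dx = -18 + 2x = 0 gives x = 9. min AVC = 95 - 18·9 + 9^2 = 14.
The firm shuts down for any P below $14.

$14 per unit, at x = 9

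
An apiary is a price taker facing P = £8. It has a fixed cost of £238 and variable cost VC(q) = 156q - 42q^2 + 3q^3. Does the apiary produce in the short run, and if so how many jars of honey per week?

Variable cost is VC = 156q - 42q^2 + 3q^3, so AVC = VC/q = 156 - 42q + 3q^2 and MC = dTC/dq = 156 - 84q + 9q^2.
The AVC parabola has its vertex at q = 42/6 = 7, where AVC = 156 - 42·7 + 3·7^2 = £9.
With P < min AVC (£8 < £9), every unit sold adds to the loss.
The firm minimizes its loss by shutting down and losing only its fixed cost of £238.

Shut down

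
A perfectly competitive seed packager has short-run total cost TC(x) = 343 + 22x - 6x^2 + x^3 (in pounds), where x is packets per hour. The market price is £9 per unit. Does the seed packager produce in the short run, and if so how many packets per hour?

Strip out fixed cost: VC = 22x - 6x^2 + x^3. Then AVC = 22 - 6x + x^2 and MC = 22 - 12x + 3x^2.
AVC hits its minimum where MC = AVC, at x = 3, giving min AVC = 22 - 6·3 + 3^2 = £13.
P = £9 lies below min AVC = £13; no output level covers variable cost.
The firm minimizes its loss by shutting down and losing only its fixed cost of £343.

Shut down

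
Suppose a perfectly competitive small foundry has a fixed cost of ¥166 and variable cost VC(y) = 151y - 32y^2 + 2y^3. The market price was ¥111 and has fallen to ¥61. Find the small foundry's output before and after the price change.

Output falls from 10 to 9

AVC = 151 - 32y + 2y^2, minimized at y = 8 where min AVC = ¥23. MC = 151 - 64y + 6y^2.
With P = ¥111 above the shutdown price, P = MC gives y = 10.
At P = ¥61 ≥ min AVC, set P = MC: y = 9. The firm stays open but cuts output.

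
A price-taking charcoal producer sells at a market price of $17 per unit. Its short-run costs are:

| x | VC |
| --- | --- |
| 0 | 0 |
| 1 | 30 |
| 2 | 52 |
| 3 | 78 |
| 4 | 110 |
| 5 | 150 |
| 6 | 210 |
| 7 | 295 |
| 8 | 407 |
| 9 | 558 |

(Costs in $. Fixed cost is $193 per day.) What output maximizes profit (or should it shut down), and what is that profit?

Profit at each row (π = 17x − TC): x=0: -193; x=1: -206; x=2: -211; x=3: -220; x=4: -235; x=5: -258; x=6: -301; x=7: -369; x=8: -464; x=9: -598.
Profit is highest at x = 0. Equivalently, the lowest AVC in the table is 52/2 ≈ $26 at x = 2, and P = $17 falls below it — price never covers variable cost, so the firm shuts down and loses only its fixed cost.

x = 0 (shut down); profit = -$193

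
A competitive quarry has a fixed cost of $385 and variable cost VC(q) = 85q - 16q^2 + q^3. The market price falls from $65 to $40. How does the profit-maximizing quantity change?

AVC = 85 - 16q + q^2, minimized at q = 8 where min AVC = $21. MC = 85 - 32q + 3q^2.
At P = $65 ≥ min AVC, set P = MC on the rising branch: q = 10.
At P = $40 ≥ min AVC, set P = MC: q = 9. The firm stays open but cuts output.

Output falls from 10 to 9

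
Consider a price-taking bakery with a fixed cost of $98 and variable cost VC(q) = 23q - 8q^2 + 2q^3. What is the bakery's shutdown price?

$15 per unit

Short-run supply begins at min AVC. From VC = 23q - 8q^2 + 2q^3, AVC = 23 - 8q + 2q^2.
At the minimum of AVC, MC = AVC. MC = 23 - 16q + 6q^2; setting MC = AVC gives 4q^2 - 8q = 0, so q = 2. min AVC = 15.
For P < $15 the firm produces nothing.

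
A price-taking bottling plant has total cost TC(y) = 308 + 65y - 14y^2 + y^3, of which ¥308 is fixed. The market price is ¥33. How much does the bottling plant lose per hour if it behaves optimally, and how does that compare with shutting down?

Profit = -¥180 at y = 8

AVC = 65 - 14y + y^2; min AVC = ¥16 at y = 7. Since P = ¥33 ≥ min AVC, the firm produces.
MC = 65 - 28y + 3y^2. Setting P = MC and taking the root on the rising branch gives y* = 8.
TR = 33·8 = 264. TC = 308 + 136 = 444. Profit = 264 − 444 = -¥180.
Shutting down would mean losing the fixed cost of ¥308, so operating at a loss of ¥180 is better by ¥128.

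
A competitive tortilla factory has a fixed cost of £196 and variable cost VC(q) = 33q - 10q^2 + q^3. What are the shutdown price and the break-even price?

Shutdown price = min AVC. AVC = 33 - 10q + q^2, with vertex at q = 5 and minimum £8.
ATC = 196/q + 33 - 10q + q^2. Setting dATC/dq = −196/q^2 − 10 + 2q = 0 gives q = 7 (since 2·7^3 − 10·7^2 = 196).
min ATC = 196/7 + 33 − 10·7 + 7^2 = £40. That is the break-even price.
For £8 ≤ P < £40 the firm produces at a loss; below £8 it shuts down.

Shutdown price = £8; break-even price = £40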